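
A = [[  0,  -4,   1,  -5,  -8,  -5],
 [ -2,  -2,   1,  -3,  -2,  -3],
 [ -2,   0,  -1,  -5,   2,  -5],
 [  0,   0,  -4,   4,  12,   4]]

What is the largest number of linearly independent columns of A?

4

Row reduce to echelon form.
Swap R1 ↔ R2
R3 ← R3 − R1: [0, 2, -2, -2, 4, -2]
R3 ← R3 + (1/2)·R2: [0, 0, -3/2, -9/2, 0, -9/2]
R4 ← R4 − (8/3)·R3: [0, 0, 0, 16, 12, 16]
Echelon form has 4 nonzero rows, so rank(A) = 4.
The rank gives the maximum number of linearly independent columns: 4.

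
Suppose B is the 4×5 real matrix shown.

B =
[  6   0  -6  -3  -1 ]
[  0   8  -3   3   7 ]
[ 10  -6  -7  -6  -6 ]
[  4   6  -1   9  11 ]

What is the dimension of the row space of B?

3

Row reduce to echelon form.
R3 ← R3 − (5/3)·R1: [0, -6, 3, -1, -13/3]
R4 ← R4 − (2/3)·R1: [0, 6, 3, 11, 35/3]
R3 ← R3 + (3/4)·R2: [0, 0, 3/4, 5/4, 11/12]
R4 ← R4 − (3/4)·R2: [0, 0, 21/4, 35/4, 77/12]
R4 ← R4 − (7)·R3: [0, 0, 0, 0, 0]
Echelon form has 3 nonzero rows, so rank(B) = 3.
The row space has dimension equal to the rank: 3.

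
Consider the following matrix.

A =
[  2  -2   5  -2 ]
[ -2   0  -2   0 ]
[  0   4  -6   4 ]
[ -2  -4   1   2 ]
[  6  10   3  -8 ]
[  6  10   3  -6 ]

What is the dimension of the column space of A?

Row reduce to echelon form.
R2 ← R2 + R1: [0, -2, 3, -2]
R4 ← R4 + R1: [0, -6, 6, 0]
R5 ← R5 − (3)·R1: [0, 16, -12, -2]
R6 ← R6 − (3)·R1: [0, 16, -12, 0]
R3 ← R3 + (2)·R2: [0, 0, 0, 0]
R4 ← R4 − (3)·R2: [0, 0, -3, 6]
R5 ← R5 + (8)·R2: [0, 0, 12, -18]
R6 ← R6 + (8)·R2: [0, 0, 12, -16]
Swap R3 ↔ R4
R5 ← R5 + (4)·R3: [0, 0, 0, 6]
R6 ← R6 + (4)·R3: [0, 0, 0, 8]
Swap R4 ↔ R5
R6 ← R6 − (4/3)·R4: [0, 0, 0, 0]
Echelon form has 4 nonzero rows, so rank(A) = 4.
The column space has dimension equal to the rank: 4.

4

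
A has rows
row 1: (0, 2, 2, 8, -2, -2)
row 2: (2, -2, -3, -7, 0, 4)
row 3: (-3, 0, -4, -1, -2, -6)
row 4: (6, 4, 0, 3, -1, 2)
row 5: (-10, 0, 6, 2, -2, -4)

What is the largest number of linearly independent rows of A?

5

Row reduce to echelon form.
Swap R1 ↔ R2
R3 ← R3 + (3/2)·R1: [0, -3, -17/2, -23/2, -2, 0]
R4 ← R4 − (3)·R1: [0, 10, 9, 24, -1, -10]
R5 ← R5 + (5)·R1: [0, -10, -9, -33, -2, 16]
R3 ← R3 + (3/2)·R2: [0, 0, -11/2, 1/2, -5, -3]
R4 ← R4 − (5)·R2: [0, 0, -1, -16, 9, 0]
R5 ← R5 + (5)·R2: [0, 0, 1, 7, -12, 6]
R4 ← R4 − (2/11)·R3: [0, 0, 0, -177/11, 109/11, 6/11]
R5 ← R5 + (2/11)·R3: [0, 0, 0, 78/11, -142/11, 60/11]
R5 ← R5 + (26/59)·R4: [0, 0, 0, 0, -504/59, 336/59]
Echelon form has 5 nonzero rows, so rank(A) = 5.
The rank gives the maximum number of linearly independent rows: 5.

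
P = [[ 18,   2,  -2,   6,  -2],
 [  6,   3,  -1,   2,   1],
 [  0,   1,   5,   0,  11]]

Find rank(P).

Row reduce to echelon form.
R2 ← R2 − (1/3)·R1: [0, 7/3, -1/3, 0, 5/3]
R3 ← R3 − (3/7)·R2: [0, 0, 36/7, 0, 72/7]
Echelon form has 3 nonzero rows, so rank(P) = 3.

3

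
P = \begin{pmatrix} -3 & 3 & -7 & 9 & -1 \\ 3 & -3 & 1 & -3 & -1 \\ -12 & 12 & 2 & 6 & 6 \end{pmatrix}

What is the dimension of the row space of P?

2

Row reduce to echelon form.
R2 ← R2 + R1: [0, 0, -6, 6, -2]
R3 ← R3 − (4)·R1: [0, 0, 30, -30, 10]
R3 ← R3 + (5)·R2: [0, 0, 0, 0, 0]
Echelon form has 2 nonzero rows, so rank(P) = 2.
The row space has dimension equal to the rank: 2.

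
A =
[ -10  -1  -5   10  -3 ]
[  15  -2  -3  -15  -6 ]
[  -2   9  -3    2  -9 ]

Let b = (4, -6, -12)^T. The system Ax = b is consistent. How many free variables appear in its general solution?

2

Row reduce the augmented matrix [A | b].
R2 ← R2 + (3/2)·R1: [0, -7/2, -21/2, 0, -21/2, 0]
R3 ← R3 − (1/5)·R1: [0, 46/5, -2, 0, -42/5, -64/5]
R3 ← R3 + (92/35)·R2: [0, 0, -148/5, 0, -36, -64/5]
The echelon form has 3 nonzero rows, and every pivot lies in the first 5 columns, so rank(A) = rank([A|b]) = 3.
The system is consistent.
Free variables = (unknowns) − (rank) = 5 − 3 = 2.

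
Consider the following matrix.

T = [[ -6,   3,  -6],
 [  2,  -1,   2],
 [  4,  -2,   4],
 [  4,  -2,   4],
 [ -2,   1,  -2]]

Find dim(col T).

1

Row reduce to echelon form.
R2 ← R2 + (1/3)·R1: [0, 0, 0]
R3 ← R3 + (2/3)·R1: [0, 0, 0]
R4 ← R4 + (2/3)·R1: [0, 0, 0]
R5 ← R5 − (1/3)·R1: [0, 0, 0]
Echelon form has 1 nonzero row, so rank(T) = 1.
The column space has dimension equal to the rank: 1.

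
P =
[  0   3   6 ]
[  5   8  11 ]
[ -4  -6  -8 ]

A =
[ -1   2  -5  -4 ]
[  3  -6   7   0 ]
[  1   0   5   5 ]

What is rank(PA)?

2

First compute PA:
[[ 15, -18,  51,  30],
 [ 30, -38,  86,  35],
 [-22,  28, -62, -24]]
Now row reduce the product.
R2 ← R2 − (2)·R1: [0, -2, -16, -25]
R3 ← R3 + (22/15)·R1: [0, 8/5, 64/5, 20]
R3 ← R3 + (4/5)·R2: [0, 0, 0, 0]
2 nonzero rows, so rank(PA) = 2.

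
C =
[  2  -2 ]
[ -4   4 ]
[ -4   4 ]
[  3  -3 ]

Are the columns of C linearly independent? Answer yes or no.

Row reduce C to echelon form.
R2 ← R2 + (2)·R1: [0, 0]
R3 ← R3 + (2)·R1: [0, 0]
R4 ← R4 − (3/2)·R1: [0, 0]
1 pivot among 2 columns.
Only 1 < 2 pivot columns, so the columns are linearly dependent.

no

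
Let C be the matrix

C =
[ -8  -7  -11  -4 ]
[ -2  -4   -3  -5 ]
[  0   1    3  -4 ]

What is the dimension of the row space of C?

3

Row reduce to echelon form.
R2 ← R2 − (1/4)·R1: [0, -9/4, -1/4, -4]
R3 ← R3 + (4/9)·R2: [0, 0, 26/9, -52/9]
Echelon form has 3 nonzero rows, so rank(C) = 3.
The row space has dimension equal to the rank: 3.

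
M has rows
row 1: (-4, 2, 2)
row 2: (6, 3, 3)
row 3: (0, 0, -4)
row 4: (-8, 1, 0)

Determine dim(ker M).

0

Row reduce to echelon form.
R2 ← R2 + (3/2)·R1: [0, 6, 6]
R4 ← R4 − (2)·R1: [0, -3, -4]
R4 ← R4 + (1/2)·R2: [0, 0, -1]
R4 ← R4 − (1/4)·R3: [0, 0, 0]
3 nonzero rows, so rank(M) = 3.
M has 3 columns; by rank–nullity, nullity = 3 − 3 = 0.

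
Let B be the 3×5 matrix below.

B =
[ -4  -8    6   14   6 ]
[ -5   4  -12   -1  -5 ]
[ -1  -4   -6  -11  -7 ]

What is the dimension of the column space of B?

3

Row reduce to echelon form.
R2 ← R2 − (5/4)·R1: [0, 14, -39/2, -37/2, -25/2]
R3 ← R3 − (1/4)·R1: [0, -2, -15/2, -29/2, -17/2]
R3 ← R3 + (1/7)·R2: [0, 0, -72/7, -120/7, -72/7]
Echelon form has 3 nonzero rows, so rank(B) = 3.
The column space has dimension equal to the rank: 3.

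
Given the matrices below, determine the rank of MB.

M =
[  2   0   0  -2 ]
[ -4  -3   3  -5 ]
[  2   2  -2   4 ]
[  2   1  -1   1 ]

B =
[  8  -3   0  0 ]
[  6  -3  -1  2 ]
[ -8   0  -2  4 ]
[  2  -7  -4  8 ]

2

First compute MB:
[[ 12,   8,   8, -16],
 [-84,  56,  17, -34],
 [ 52, -40, -14,  28],
 [ 32, -16,  -3,   6]]
Now row reduce the product.
R2 ← R2 + (7)·R1: [0, 112, 73, -146]
R3 ← R3 − (13/3)·R1: [0, -224/3, -146/3, 292/3]
R4 ← R4 − (8/3)·R1: [0, -112/3, -73/3, 146/3]
R3 ← R3 + (2/3)·R2: [0, 0, 0, 0]
R4 ← R4 + (1/3)·R2: [0, 0, 0, 0]
2 nonzero rows, so rank(MB) = 2.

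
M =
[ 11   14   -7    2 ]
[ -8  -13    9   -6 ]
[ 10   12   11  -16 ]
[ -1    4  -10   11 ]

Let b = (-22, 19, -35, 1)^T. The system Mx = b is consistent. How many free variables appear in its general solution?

Row reduce the augmented matrix [M | b].
R2 ← R2 + (8/11)·R1: [0, -31/11, 43/11, -50/11, 3]
R3 ← R3 − (10/11)·R1: [0, -8/11, 191/11, -196/11, -15]
R4 ← R4 + (1/11)·R1: [0, 58/11, -117/11, 123/11, -1]
R3 ← R3 − (8/31)·R2: [0, 0, 507/31, -516/31, -489/31]
R4 ← R4 + (58/31)·R2: [0, 0, -103/31, 83/31, 143/31]
R4 ← R4 + (103/507)·R3: [0, 0, 0, -119/169, 238/169]
The echelon form has 4 nonzero rows, and every pivot lies in the first 4 columns, so rank(M) = rank([M|b]) = 4.
The system is consistent.
Free variables = (unknowns) − (rank) = 4 − 4 = 0.

0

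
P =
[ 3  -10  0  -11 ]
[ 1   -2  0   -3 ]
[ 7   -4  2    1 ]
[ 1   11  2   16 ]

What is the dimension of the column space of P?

4

Row reduce to echelon form.
R2 ← R2 − (1/3)·R1: [0, 4/3, 0, 2/3]
R3 ← R3 − (7/3)·R1: [0, 58/3, 2, 80/3]
R4 ← R4 − (1/3)·R1: [0, 43/3, 2, 59/3]
R3 ← R3 − (29/2)·R2: [0, 0, 2, 17]
R4 ← R4 − (43/4)·R2: [0, 0, 2, 25/2]
R4 ← R4 − R3: [0, 0, 0, -9/2]
Echelon form has 4 nonzero rows, so rank(P) = 4.
The column space has dimension equal to the rank: 4.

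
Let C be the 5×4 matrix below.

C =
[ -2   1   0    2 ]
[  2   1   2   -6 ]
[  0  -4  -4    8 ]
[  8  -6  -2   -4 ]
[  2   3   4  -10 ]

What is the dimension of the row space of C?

Row reduce to echelon form.
R2 ← R2 + R1: [0, 2, 2, -4]
R4 ← R4 + (4)·R1: [0, -2, -2, 4]
R5 ← R5 + R1: [0, 4, 4, -8]
R3 ← R3 + (2)·R2: [0, 0, 0, 0]
R4 ← R4 + R2: [0, 0, 0, 0]
R5 ← R5 − (2)·R2: [0, 0, 0, 0]
Echelon form has 2 nonzero rows, so rank(C) = 2.
The row space has dimension equal to the rank: 2.

2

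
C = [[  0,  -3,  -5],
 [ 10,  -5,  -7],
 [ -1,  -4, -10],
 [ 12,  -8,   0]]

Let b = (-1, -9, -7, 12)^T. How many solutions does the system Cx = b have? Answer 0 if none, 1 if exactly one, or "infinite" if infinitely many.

1

Row reduce the augmented matrix [C | b].
Swap R1 ↔ R2
R3 ← R3 + (1/10)·R1: [0, -9/2, -107/10, -79/10]
R4 ← R4 − (6/5)·R1: [0, -2, 42/5, 114/5]
R3 ← R3 − (3/2)·R2: [0, 0, -16/5, -32/5]
R4 ← R4 − (2/3)·R2: [0, 0, 176/15, 352/15]
R4 ← R4 + (11/3)·R3: [0, 0, 0, 0]
The echelon form has 3 nonzero rows, and every pivot lies in the first 3 columns, so rank(C) = rank([C|b]) = 3.
The system is consistent.
rank = 3 = number of unknowns, so the solution is unique.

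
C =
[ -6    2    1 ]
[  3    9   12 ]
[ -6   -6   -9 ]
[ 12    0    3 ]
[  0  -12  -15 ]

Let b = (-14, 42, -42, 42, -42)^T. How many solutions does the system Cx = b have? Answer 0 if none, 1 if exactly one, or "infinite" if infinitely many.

Row reduce the augmented matrix [C | b].
R2 ← R2 + (1/2)·R1: [0, 10, 25/2, 35]
R3 ← R3 − R1: [0, -8, -10, -28]
R4 ← R4 + (2)·R1: [0, 4, 5, 14]
R3 ← R3 + (4/5)·R2: [0, 0, 0, 0]
R4 ← R4 − (2/5)·R2: [0, 0, 0, 0]
R5 ← R5 + (6/5)·R2: [0, 0, 0, 0]
The echelon form has 2 nonzero rows, and every pivot lies in the first 3 columns, so rank(C) = rank([C|b]) = 2.
The system is consistent.
rank = 2 < 3 unknowns, so there are infinitely many solutions.

infinite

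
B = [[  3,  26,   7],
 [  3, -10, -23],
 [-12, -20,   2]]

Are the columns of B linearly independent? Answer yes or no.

yes

Row reduce B to echelon form.
R2 ← R2 − R1: [0, -36, -30]
R3 ← R3 + (4)·R1: [0, 84, 30]
R3 ← R3 + (7/3)·R2: [0, 0, -40]
3 pivots among 3 columns.
Every column is a pivot column, so the columns are linearly independent.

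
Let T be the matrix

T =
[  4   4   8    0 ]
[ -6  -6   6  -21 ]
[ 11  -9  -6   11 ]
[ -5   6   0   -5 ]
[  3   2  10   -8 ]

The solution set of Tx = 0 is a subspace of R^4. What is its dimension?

Row reduce to echelon form.
R2 ← R2 + (3/2)·R1: [0, 0, 18, -21]
R3 ← R3 − (11/4)·R1: [0, -20, -28, 11]
R4 ← R4 + (5/4)·R1: [0, 11, 10, -5]
R5 ← R5 − (3/4)·R1: [0, -1, 4, -8]
Swap R2 ↔ R3
R4 ← R4 + (11/20)·R2: [0, 0, -27/5, 21/20]
R5 ← R5 − (1/20)·R2: [0, 0, 27/5, -171/20]
R4 ← R4 + (3/10)·R3: [0, 0, 0, -21/4]
R5 ← R5 − (3/10)·R3: [0, 0, 0, -9/4]
R5 ← R5 − (3/7)·R4: [0, 0, 0, 0]
4 nonzero rows, so rank(T) = 4.
T has 4 columns; by rank–nullity, nullity = 4 − 4 = 0.

0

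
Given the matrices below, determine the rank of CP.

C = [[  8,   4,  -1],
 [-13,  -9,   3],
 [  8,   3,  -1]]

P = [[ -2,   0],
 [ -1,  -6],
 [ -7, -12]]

First compute CP:
[[-13, -12],
 [ 14,  18],
 [-12,  -6]]
Now row reduce the product.
R2 ← R2 + (14/13)·R1: [0, 66/13]
R3 ← R3 − (12/13)·R1: [0, 66/13]
R3 ← R3 − R2: [0, 0]
2 nonzero rows, so rank(CP) = 2.

2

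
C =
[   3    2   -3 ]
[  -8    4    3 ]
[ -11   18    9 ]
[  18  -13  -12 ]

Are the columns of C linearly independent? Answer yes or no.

yes

Row reduce C to echelon form.
R2 ← R2 + (8/3)·R1: [0, 28/3, -5]
R3 ← R3 + (11/3)·R1: [0, 76/3, -2]
R4 ← R4 − (6)·R1: [0, -25, 6]
R3 ← R3 − (19/7)·R2: [0, 0, 81/7]
R4 ← R4 + (75/28)·R2: [0, 0, -207/28]
R4 ← R4 + (23/36)·R3: [0, 0, 0]
3 pivots among 3 columns.
Every column is a pivot column, so the columns are linearly independent.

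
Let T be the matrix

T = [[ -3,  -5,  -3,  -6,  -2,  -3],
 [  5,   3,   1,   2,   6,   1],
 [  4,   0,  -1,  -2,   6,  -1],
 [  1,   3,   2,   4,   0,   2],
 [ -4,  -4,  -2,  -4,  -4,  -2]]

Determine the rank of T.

Row reduce to echelon form.
R2 ← R2 + (5/3)·R1: [0, -16/3, -4, -8, 8/3, -4]
R3 ← R3 + (4/3)·R1: [0, -20/3, -5, -10, 10/3, -5]
R4 ← R4 + (1/3)·R1: [0, 4/3, 1, 2, -2/3, 1]
R5 ← R5 − (4/3)·R1: [0, 8/3, 2, 4, -4/3, 2]
R3 ← R3 − (5/4)·R2: [0, 0, 0, 0, 0, 0]
R4 ← R4 + (1/4)·R2: [0, 0, 0, 0, 0, 0]
R5 ← R5 + (1/2)·R2: [0, 0, 0, 0, 0, 0]
Echelon form has 2 nonzero rows, so rank(T) = 2.

2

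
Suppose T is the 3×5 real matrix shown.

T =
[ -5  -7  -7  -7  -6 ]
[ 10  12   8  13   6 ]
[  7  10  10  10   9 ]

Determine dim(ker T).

Row reduce to echelon form.
R2 ← R2 + (2)·R1: [0, -2, -6, -1, -6]
R3 ← R3 + (7/5)·R1: [0, 1/5, 1/5, 1/5, 3/5]
R3 ← R3 + (1/10)·R2: [0, 0, -2/5, 1/10, 0]
3 nonzero rows, so rank(T) = 3.
T has 5 columns; by rank–nullity, nullity = 5 − 3 = 2.

2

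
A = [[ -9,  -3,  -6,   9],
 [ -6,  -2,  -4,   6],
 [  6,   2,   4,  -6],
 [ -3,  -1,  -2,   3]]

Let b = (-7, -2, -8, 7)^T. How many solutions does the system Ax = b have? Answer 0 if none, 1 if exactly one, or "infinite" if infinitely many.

0

Row reduce the augmented matrix [A | b].
R2 ← R2 − (2/3)·R1: [0, 0, 0, 0, 8/3]
R3 ← R3 + (2/3)·R1: [0, 0, 0, 0, -38/3]
R4 ← R4 − (1/3)·R1: [0, 0, 0, 0, 28/3]
R3 ← R3 + (19/4)·R2: [0, 0, 0, 0, 0]
R4 ← R4 − (7/2)·R2: [0, 0, 0, 0, 0]
The echelon form has 2 nonzero rows; the last pivot sits in the augmented column, so rank(A) = 1 but rank([A|b]) = 2.
Since the ranks differ, the system is inconsistent.
It has no solutions.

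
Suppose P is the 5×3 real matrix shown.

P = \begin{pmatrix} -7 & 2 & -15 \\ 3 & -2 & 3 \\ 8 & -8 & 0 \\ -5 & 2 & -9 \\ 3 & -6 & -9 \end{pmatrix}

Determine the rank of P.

2

Row reduce to echelon form.
R2 ← R2 + (3/7)·R1: [0, -8/7, -24/7]
R3 ← R3 + (8/7)·R1: [0, -40/7, -120/7]
R4 ← R4 − (5/7)·R1: [0, 4/7, 12/7]
R5 ← R5 + (3/7)·R1: [0, -36/7, -108/7]
R3 ← R3 − (5)·R2: [0, 0, 0]
R4 ← R4 + (1/2)·R2: [0, 0, 0]
R5 ← R5 − (9/2)·R2: [0, 0, 0]
Echelon form has 2 nonzero rows, so rank(P) = 2.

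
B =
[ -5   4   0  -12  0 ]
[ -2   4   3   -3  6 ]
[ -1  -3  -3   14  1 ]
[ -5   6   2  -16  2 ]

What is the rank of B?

3

Row reduce to echelon form.
R2 ← R2 − (2/5)·R1: [0, 12/5, 3, 9/5, 6]
R3 ← R3 − (1/5)·R1: [0, -19/5, -3, 82/5, 1]
R4 ← R4 − R1: [0, 2, 2, -4, 2]
R3 ← R3 + (19/12)·R2: [0, 0, 7/4, 77/4, 21/2]
R4 ← R4 − (5/6)·R2: [0, 0, -1/2, -11/2, -3]
R4 ← R4 + (2/7)·R3: [0, 0, 0, 0, 0]
Echelon form has 3 nonzero rows, so rank(B) = 3.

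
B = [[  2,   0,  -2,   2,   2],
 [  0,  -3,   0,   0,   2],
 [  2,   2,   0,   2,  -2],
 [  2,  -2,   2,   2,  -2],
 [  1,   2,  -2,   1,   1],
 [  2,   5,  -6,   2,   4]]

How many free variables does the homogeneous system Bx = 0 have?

2

Row reduce to echelon form.
R3 ← R3 − R1: [0, 2, 2, 0, -4]
R4 ← R4 − R1: [0, -2, 4, 0, -4]
R5 ← R5 − (1/2)·R1: [0, 2, -1, 0, 0]
R6 ← R6 − R1: [0, 5, -4, 0, 2]
R3 ← R3 + (2/3)·R2: [0, 0, 2, 0, -8/3]
R4 ← R4 − (2/3)·R2: [0, 0, 4, 0, -16/3]
R5 ← R5 + (2/3)·R2: [0, 0, -1, 0, 4/3]
R6 ← R6 + (5/3)·R2: [0, 0, -4, 0, 16/3]
R4 ← R4 − (2)·R3: [0, 0, 0, 0, 0]
R5 ← R5 + (1/2)·R3: [0, 0, 0, 0, 0]
R6 ← R6 + (2)·R3: [0, 0, 0, 0, 0]
3 nonzero rows, so rank(B) = 3.
B has 5 columns; by rank–nullity, nullity = 5 − 3 = 2.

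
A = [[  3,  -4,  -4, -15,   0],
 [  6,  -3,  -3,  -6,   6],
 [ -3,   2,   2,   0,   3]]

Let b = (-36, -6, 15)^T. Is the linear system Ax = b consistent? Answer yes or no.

yes

Row reduce the augmented matrix [A | b].
R2 ← R2 − (2)·R1: [0, 5, 5, 24, 6, 66]
R3 ← R3 + R1: [0, -2, -2, -15, 3, -21]
R3 ← R3 + (2/5)·R2: [0, 0, 0, -27/5, 27/5, 27/5]
The echelon form has 3 nonzero rows, and every pivot lies in the first 5 columns, so rank(A) = rank([A|b]) = 3.
The system is consistent.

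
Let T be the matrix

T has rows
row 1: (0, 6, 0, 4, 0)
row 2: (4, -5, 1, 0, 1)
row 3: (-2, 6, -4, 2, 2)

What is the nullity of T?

2

Row reduce to echelon form.
Swap R1 ↔ R2
R3 ← R3 + (1/2)·R1: [0, 7/2, -7/2, 2, 5/2]
R3 ← R3 − (7/12)·R2: [0, 0, -7/2, -1/3, 5/2]
3 nonzero rows, so rank(T) = 3.
T has 5 columns; by rank–nullity, nullity = 5 − 3 = 2.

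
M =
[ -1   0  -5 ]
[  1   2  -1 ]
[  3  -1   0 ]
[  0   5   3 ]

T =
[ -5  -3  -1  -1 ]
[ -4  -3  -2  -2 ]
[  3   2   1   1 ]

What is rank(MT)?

2

First compute MT:
[[-10,  -7,  -4,  -4],
 [-16, -11,  -6,  -6],
 [-11,  -6,  -1,  -1],
 [-11,  -9,  -7,  -7]]
Now row reduce the product.
R2 ← R2 − (8/5)·R1: [0, 1/5, 2/5, 2/5]
R3 ← R3 − (11/10)·R1: [0, 17/10, 17/5, 17/5]
R4 ← R4 − (11/10)·R1: [0, -13/10, -13/5, -13/5]
R3 ← R3 − (17/2)·R2: [0, 0, 0, 0]
R4 ← R4 + (13/2)·R2: [0, 0, 0, 0]
2 nonzero rows, so rank(MT) = 2.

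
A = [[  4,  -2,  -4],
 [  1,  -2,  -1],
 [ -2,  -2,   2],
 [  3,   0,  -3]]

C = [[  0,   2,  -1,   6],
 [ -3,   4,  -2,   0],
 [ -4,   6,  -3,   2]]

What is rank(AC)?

2

First compute AC:
[[ 22, -24,  12,  16],
 [ 10, -12,   6,   4],
 [ -2,   0,   0,  -8],
 [ 12, -12,   6,  12]]
Now row reduce the product.
R2 ← R2 − (5/11)·R1: [0, -12/11, 6/11, -36/11]
R3 ← R3 + (1/11)·R1: [0, -24/11, 12/11, -72/11]
R4 ← R4 − (6/11)·R1: [0, 12/11, -6/11, 36/11]
R3 ← R3 − (2)·R2: [0, 0, 0, 0]
R4 ← R4 + R2: [0, 0, 0, 0]
2 nonzero rows, so rank(AC) = 2.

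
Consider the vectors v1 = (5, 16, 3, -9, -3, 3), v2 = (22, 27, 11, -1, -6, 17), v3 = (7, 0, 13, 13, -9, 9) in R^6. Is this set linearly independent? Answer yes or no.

yes

Form the matrix with these vectors as rows and row reduce.
R2 ← R2 − (22/5)·R1: [0, -217/5, -11/5, 193/5, 36/5, 19/5]
R3 ← R3 − (7/5)·R1: [0, -112/5, 44/5, 128/5, -24/5, 24/5]
R3 ← R3 − (16/31)·R2: [0, 0, 308/31, 176/31, -264/31, 88/31]
3 nonzero rows, so the 3 vectors span a space of dimension 3.
Since 3 = 3, the vectors are linearly independent.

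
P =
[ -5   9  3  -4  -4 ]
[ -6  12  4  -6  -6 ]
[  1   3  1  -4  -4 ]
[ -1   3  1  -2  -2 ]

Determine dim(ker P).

Row reduce to echelon form.
R2 ← R2 − (6/5)·R1: [0, 6/5, 2/5, -6/5, -6/5]
R3 ← R3 + (1/5)·R1: [0, 24/5, 8/5, -24/5, -24/5]
R4 ← R4 − (1/5)·R1: [0, 6/5, 2/5, -6/5, -6/5]
R3 ← R3 − (4)·R2: [0, 0, 0, 0, 0]
R4 ← R4 − R2: [0, 0, 0, 0, 0]
2 nonzero rows, so rank(P) = 2.
P has 5 columns; by rank–nullity, nullity = 5 − 2 = 3.

3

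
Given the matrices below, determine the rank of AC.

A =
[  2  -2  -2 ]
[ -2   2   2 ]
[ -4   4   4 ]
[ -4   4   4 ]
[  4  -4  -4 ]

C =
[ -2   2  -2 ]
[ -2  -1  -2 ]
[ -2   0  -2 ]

1

First compute AC:
[[  4,   6,   4],
 [ -4,  -6,  -4],
 [ -8, -12,  -8],
 [ -8, -12,  -8],
 [  8,  12,   8]]
Now row reduce the product.
R2 ← R2 + R1: [0, 0, 0]
R3 ← R3 + (2)·R1: [0, 0, 0]
R4 ← R4 + (2)·R1: [0, 0, 0]
R5 ← R5 − (2)·R1: [0, 0, 0]
1 nonzero row, so rank(AC) = 1.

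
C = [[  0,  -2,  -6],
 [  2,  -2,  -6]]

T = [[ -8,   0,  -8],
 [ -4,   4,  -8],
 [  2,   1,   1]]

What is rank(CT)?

2

First compute CT:
[[ -4, -14,  10],
 [-20, -14,  -6]]
Now row reduce the product.
R2 ← R2 − (5)·R1: [0, 56, -56]
2 nonzero rows, so rank(CT) = 2.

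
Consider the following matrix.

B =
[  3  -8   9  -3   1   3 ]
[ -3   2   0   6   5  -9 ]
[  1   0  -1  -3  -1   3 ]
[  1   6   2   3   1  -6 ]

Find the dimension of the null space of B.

Row reduce to echelon form.
R2 ← R2 + R1: [0, -6, 9, 3, 6, -6]
R3 ← R3 − (1/3)·R1: [0, 8/3, -4, -2, -4/3, 2]
R4 ← R4 − (1/3)·R1: [0, 26/3, -1, 4, 2/3, -7]
R3 ← R3 + (4/9)·R2: [0, 0, 0, -2/3, 4/3, -2/3]
R4 ← R4 + (13/9)·R2: [0, 0, 12, 25/3, 28/3, -47/3]
Swap R3 ↔ R4
4 nonzero rows, so rank(B) = 4.
B has 6 columns; by rank–nullity, nullity = 6 − 4 = 2.

2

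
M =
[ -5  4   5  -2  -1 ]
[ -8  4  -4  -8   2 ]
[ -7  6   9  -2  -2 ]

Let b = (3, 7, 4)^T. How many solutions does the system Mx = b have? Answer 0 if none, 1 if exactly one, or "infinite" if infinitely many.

Row reduce the augmented matrix [M | b].
R2 ← R2 − (8/5)·R1: [0, -12/5, -12, -24/5, 18/5, 11/5]
R3 ← R3 − (7/5)·R1: [0, 2/5, 2, 4/5, -3/5, -1/5]
R3 ← R3 + (1/6)·R2: [0, 0, 0, 0, 0, 1/6]
The echelon form has 3 nonzero rows; the last pivot sits in the augmented column, so rank(M) = 2 but rank([M|b]) = 3.
Since the ranks differ, the system is inconsistent.
It has no solutions.

0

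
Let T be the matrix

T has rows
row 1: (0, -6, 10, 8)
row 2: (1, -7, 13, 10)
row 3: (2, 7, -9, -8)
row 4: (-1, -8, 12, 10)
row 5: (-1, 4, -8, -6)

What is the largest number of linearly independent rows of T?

Row reduce to echelon form.
Swap R1 ↔ R2
R3 ← R3 − (2)·R1: [0, 21, -35, -28]
R4 ← R4 + R1: [0, -15, 25, 20]
R5 ← R5 + R1: [0, -3, 5, 4]
R3 ← R3 + (7/2)·R2: [0, 0, 0, 0]
R4 ← R4 − (5/2)·R2: [0, 0, 0, 0]
R5 ← R5 − (1/2)·R2: [0, 0, 0, 0]
Echelon form has 2 nonzero rows, so rank(T) = 2.
The rank gives the maximum number of linearly independent rows: 2.

2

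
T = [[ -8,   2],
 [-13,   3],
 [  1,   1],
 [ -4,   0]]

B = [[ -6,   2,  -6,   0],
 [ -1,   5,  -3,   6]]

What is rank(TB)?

2

First compute TB:
[[ 46,  -6,  42,  12],
 [ 75, -11,  69,  18],
 [ -7,   7,  -9,   6],
 [ 24,  -8,  24,   0]]
Now row reduce the product.
R2 ← R2 − (75/46)·R1: [0, -28/23, 12/23, -36/23]
R3 ← R3 + (7/46)·R1: [0, 140/23, -60/23, 180/23]
R4 ← R4 − (12/23)·R1: [0, -112/23, 48/23, -144/23]
R3 ← R3 + (5)·R2: [0, 0, 0, 0]
R4 ← R4 − (4)·R2: [0, 0, 0, 0]
2 nonzero rows, so rank(TB) = 2.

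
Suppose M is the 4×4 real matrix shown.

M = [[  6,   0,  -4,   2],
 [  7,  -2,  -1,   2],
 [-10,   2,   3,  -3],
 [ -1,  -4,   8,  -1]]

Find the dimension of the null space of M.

2

Row reduce to echelon form.
R2 ← R2 − (7/6)·R1: [0, -2, 11/3, -1/3]
R3 ← R3 + (5/3)·R1: [0, 2, -11/3, 1/3]
R4 ← R4 + (1/6)·R1: [0, -4, 22/3, -2/3]
R3 ← R3 + R2: [0, 0, 0, 0]
R4 ← R4 − (2)·R2: [0, 0, 0, 0]
2 nonzero rows, so rank(M) = 2.
M has 4 columns; by rank–nullity, nullity = 4 − 2 = 2.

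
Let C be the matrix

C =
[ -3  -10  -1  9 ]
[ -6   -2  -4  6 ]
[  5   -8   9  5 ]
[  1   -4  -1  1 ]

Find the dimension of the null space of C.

Row reduce to echelon form.
R2 ← R2 − (2)·R1: [0, 18, -2, -12]
R3 ← R3 + (5/3)·R1: [0, -74/3, 22/3, 20]
R4 ← R4 + (1/3)·R1: [0, -22/3, -4/3, 4]
R3 ← R3 + (37/27)·R2: [0, 0, 124/27, 32/9]
R4 ← R4 + (11/27)·R2: [0, 0, -58/27, -8/9]
R4 ← R4 + (29/62)·R3: [0, 0, 0, 24/31]
4 nonzero rows, so rank(C) = 4.
C has 4 columns; by rank–nullity, nullity = 4 − 4 = 0.

0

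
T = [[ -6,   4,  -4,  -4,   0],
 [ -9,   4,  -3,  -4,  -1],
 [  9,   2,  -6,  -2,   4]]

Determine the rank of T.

2

Row reduce to echelon form.
R2 ← R2 − (3/2)·R1: [0, -2, 3, 2, -1]
R3 ← R3 + (3/2)·R1: [0, 8, -12, -8, 4]
R3 ← R3 + (4)·R2: [0, 0, 0, 0, 0]
Echelon form has 2 nonzero rows, so rank(T) = 2.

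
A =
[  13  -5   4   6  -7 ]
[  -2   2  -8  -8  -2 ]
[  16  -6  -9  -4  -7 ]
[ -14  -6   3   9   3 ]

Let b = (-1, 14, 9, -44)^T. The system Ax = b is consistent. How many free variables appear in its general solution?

1

Row reduce the augmented matrix [A | b].
R2 ← R2 + (2/13)·R1: [0, 16/13, -96/13, -92/13, -40/13, 180/13]
R3 ← R3 − (16/13)·R1: [0, 2/13, -181/13, -148/13, 21/13, 133/13]
R4 ← R4 + (14/13)·R1: [0, -148/13, 95/13, 201/13, -59/13, -586/13]
R3 ← R3 − (1/8)·R2: [0, 0, -13, -21/2, 2, 17/2]
R4 ← R4 + (37/4)·R2: [0, 0, -61, -50, -33, 83]
R4 ← R4 − (61/13)·R3: [0, 0, 0, -19/26, -551/13, 1121/26]
The echelon form has 4 nonzero rows, and every pivot lies in the first 5 columns, so rank(A) = rank([A|b]) = 4.
The system is consistent.
Free variables = (unknowns) − (rank) = 5 − 4 = 1.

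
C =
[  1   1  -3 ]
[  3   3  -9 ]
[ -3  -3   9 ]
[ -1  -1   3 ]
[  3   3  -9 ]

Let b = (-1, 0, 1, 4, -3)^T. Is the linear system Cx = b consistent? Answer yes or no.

no

Row reduce the augmented matrix [C | b].
R2 ← R2 − (3)·R1: [0, 0, 0, 3]
R3 ← R3 + (3)·R1: [0, 0, 0, -2]
R4 ← R4 + R1: [0, 0, 0, 3]
R5 ← R5 − (3)·R1: [0, 0, 0, 0]
R3 ← R3 + (2/3)·R2: [0, 0, 0, 0]
R4 ← R4 − R2: [0, 0, 0, 0]
The echelon form has 2 nonzero rows; the last pivot sits in the augmented column, so rank(C) = 1 but rank([C|b]) = 2.
Since the ranks differ, the system is inconsistent.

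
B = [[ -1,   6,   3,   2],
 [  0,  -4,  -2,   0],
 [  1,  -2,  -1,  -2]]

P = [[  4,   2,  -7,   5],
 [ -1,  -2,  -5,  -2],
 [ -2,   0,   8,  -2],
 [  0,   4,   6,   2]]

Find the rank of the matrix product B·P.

First compute BP:
[[-16,  -6,  13, -19],
 [  8,   8,   4,  12],
 [  8,  -2, -17,   7]]
Now row reduce the product.
R2 ← R2 + (1/2)·R1: [0, 5, 21/2, 5/2]
R3 ← R3 + (1/2)·R1: [0, -5, -21/2, -5/2]
R3 ← R3 + R2: [0, 0, 0, 0]
2 nonzero rows, so rank(BP) = 2.

2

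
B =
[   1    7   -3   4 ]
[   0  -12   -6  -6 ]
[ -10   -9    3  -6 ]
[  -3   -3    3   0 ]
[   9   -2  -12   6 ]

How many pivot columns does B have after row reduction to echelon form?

Row reduce to echelon form.
R3 ← R3 + (10)·R1: [0, 61, -27, 34]
R4 ← R4 + (3)·R1: [0, 18, -6, 12]
R5 ← R5 − (9)·R1: [0, -65, 15, -30]
R3 ← R3 + (61/12)·R2: [0, 0, -115/2, 7/2]
R4 ← R4 + (3/2)·R2: [0, 0, -15, 3]
R5 ← R5 − (65/12)·R2: [0, 0, 95/2, 5/2]
R4 ← R4 − (6/23)·R3: [0, 0, 0, 48/23]
R5 ← R5 + (19/23)·R3: [0, 0, 0, 124/23]
R5 ← R5 − (31/12)·R4: [0, 0, 0, 0]
Echelon form has 4 nonzero rows, so rank(B) = 4.
Each nonzero row contributes one pivot column: 4 pivot columns.

4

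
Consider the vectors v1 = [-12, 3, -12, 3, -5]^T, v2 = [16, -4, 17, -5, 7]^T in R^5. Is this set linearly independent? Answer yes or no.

Form the matrix with these vectors as rows and row reduce.
R2 ← R2 + (4/3)·R1: [0, 0, 1, -1, 1/3]
2 nonzero rows, so the 2 vectors span a space of dimension 2.
Since 2 = 2, the vectors are linearly independent.

yes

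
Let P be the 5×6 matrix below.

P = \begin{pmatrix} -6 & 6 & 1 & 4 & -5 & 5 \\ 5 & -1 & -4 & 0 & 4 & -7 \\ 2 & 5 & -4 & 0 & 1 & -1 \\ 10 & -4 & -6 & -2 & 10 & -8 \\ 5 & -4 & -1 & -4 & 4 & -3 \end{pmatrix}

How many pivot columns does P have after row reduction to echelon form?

Row reduce to echelon form.
R2 ← R2 + (5/6)·R1: [0, 4, -19/6, 10/3, -1/6, -17/6]
R3 ← R3 + (1/3)·R1: [0, 7, -11/3, 4/3, -2/3, 2/3]
R4 ← R4 + (5/3)·R1: [0, 6, -13/3, 14/3, 5/3, 1/3]
R5 ← R5 + (5/6)·R1: [0, 1, -1/6, -2/3, -1/6, 7/6]
R3 ← R3 − (7/4)·R2: [0, 0, 15/8, -9/2, -3/8, 45/8]
R4 ← R4 − (3/2)·R2: [0, 0, 5/12, -1/3, 23/12, 55/12]
R5 ← R5 − (1/4)·R2: [0, 0, 5/8, -3/2, -1/8, 15/8]
R4 ← R4 − (2/9)·R3: [0, 0, 0, 2/3, 2, 10/3]
R5 ← R5 − (1/3)·R3: [0, 0, 0, 0, 0, 0]
Echelon form has 4 nonzero rows, so rank(P) = 4.
Each nonzero row contributes one pivot column: 4 pivot columns.

4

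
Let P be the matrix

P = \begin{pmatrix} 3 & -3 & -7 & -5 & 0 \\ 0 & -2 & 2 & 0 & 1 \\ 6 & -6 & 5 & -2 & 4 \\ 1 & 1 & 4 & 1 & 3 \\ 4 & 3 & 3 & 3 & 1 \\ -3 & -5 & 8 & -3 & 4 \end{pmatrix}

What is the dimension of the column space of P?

5

Row reduce to echelon form.
R3 ← R3 − (2)·R1: [0, 0, 19, 8, 4]
R4 ← R4 − (1/3)·R1: [0, 2, 19/3, 8/3, 3]
R5 ← R5 − (4/3)·R1: [0, 7, 37/3, 29/3, 1]
R6 ← R6 + R1: [0, -8, 1, -8, 4]
R4 ← R4 + R2: [0, 0, 25/3, 8/3, 4]
R5 ← R5 + (7/2)·R2: [0, 0, 58/3, 29/3, 9/2]
R6 ← R6 − (4)·R2: [0, 0, -7, -8, 0]
R4 ← R4 − (25/57)·R3: [0, 0, 0, -16/19, 128/57]
R5 ← R5 − (58/57)·R3: [0, 0, 0, 29/19, 49/114]
R6 ← R6 + (7/19)·R3: [0, 0, 0, -96/19, 28/19]
R5 ← R5 + (29/16)·R4: [0, 0, 0, 0, 9/2]
R6 ← R6 − (6)·R4: [0, 0, 0, 0, -12]
R6 ← R6 + (8/3)·R5: [0, 0, 0, 0, 0]
Echelon form has 5 nonzero rows, so rank(P) = 5.
The column space has dimension equal to the rank: 5.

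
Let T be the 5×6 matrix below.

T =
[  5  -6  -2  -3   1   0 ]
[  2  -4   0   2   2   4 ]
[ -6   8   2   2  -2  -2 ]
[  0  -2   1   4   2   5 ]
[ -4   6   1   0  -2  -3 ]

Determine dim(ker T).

4

Row reduce to echelon form.
R2 ← R2 − (2/5)·R1: [0, -8/5, 4/5, 16/5, 8/5, 4]
R3 ← R3 + (6/5)·R1: [0, 4/5, -2/5, -8/5, -4/5, -2]
R5 ← R5 + (4/5)·R1: [0, 6/5, -3/5, -12/5, -6/5, -3]
R3 ← R3 + (1/2)·R2: [0, 0, 0, 0, 0, 0]
R4 ← R4 − (5/4)·R2: [0, 0, 0, 0, 0, 0]
R5 ← R5 + (3/4)·R2: [0, 0, 0, 0, 0, 0]
2 nonzero rows, so rank(T) = 2.
T has 6 columns; by rank–nullity, nullity = 6 − 2 = 4.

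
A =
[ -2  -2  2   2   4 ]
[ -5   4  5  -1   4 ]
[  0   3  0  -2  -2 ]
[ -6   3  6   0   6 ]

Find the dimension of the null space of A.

Row reduce to echelon form.
R2 ← R2 − (5/2)·R1: [0, 9, 0, -6, -6]
R4 ← R4 − (3)·R1: [0, 9, 0, -6, -6]
R3 ← R3 − (1/3)·R2: [0, 0, 0, 0, 0]
R4 ← R4 − R2: [0, 0, 0, 0, 0]
2 nonzero rows, so rank(A) = 2.
A has 5 columns; by rank–nullity, nullity = 5 − 2 = 3.

3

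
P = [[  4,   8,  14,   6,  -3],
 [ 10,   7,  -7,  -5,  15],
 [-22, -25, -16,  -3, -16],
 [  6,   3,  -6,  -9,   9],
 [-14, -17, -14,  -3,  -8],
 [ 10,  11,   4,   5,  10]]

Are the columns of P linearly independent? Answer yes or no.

no

Row reduce P to echelon form.
R2 ← R2 − (5/2)·R1: [0, -13, -42, -20, 45/2]
R3 ← R3 + (11/2)·R1: [0, 19, 61, 30, -65/2]
R4 ← R4 − (3/2)·R1: [0, -9, -27, -18, 27/2]
R5 ← R5 + (7/2)·R1: [0, 11, 35, 18, -37/2]
R6 ← R6 − (5/2)·R1: [0, -9, -31, -10, 35/2]
R3 ← R3 + (19/13)·R2: [0, 0, -5/13, 10/13, 5/13]
R4 ← R4 − (9/13)·R2: [0, 0, 27/13, -54/13, -27/13]
R5 ← R5 + (11/13)·R2: [0, 0, -7/13, 14/13, 7/13]
R6 ← R6 − (9/13)·R2: [0, 0, -25/13, 50/13, 25/13]
R4 ← R4 + (27/5)·R3: [0, 0, 0, 0, 0]
R5 ← R5 − (7/5)·R3: [0, 0, 0, 0, 0]
R6 ← R6 − (5)·R3: [0, 0, 0, 0, 0]
3 pivots among 5 columns.
Only 3 < 5 pivot columns, so the columns are linearly dependent.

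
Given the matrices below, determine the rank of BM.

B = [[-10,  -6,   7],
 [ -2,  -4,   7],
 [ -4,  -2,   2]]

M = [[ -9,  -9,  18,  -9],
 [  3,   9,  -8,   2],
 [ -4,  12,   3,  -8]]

First compute BM:
[[ 44, 120, -111,  22],
 [-22,  66,  17, -46],
 [ 22,  42, -50,  16]]
Now row reduce the product.
R2 ← R2 + (1/2)·R1: [0, 126, -77/2, -35]
R3 ← R3 − (1/2)·R1: [0, -18, 11/2, 5]
R3 ← R3 + (1/7)·R2: [0, 0, 0, 0]
2 nonzero rows, so rank(BM) = 2.

2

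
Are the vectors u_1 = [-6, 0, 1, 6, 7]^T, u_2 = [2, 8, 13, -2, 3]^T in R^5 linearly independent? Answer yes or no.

Form the matrix with these vectors as rows and row reduce.
R2 ← R2 + (1/3)·R1: [0, 8, 40/3, 0, 16/3]
2 nonzero rows, so the 2 vectors span a space of dimension 2.
Since 2 = 2, the vectors are linearly independent.

yes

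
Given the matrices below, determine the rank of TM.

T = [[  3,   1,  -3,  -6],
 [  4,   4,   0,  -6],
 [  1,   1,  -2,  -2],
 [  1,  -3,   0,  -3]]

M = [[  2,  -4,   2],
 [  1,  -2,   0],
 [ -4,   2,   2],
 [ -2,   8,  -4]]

First compute TM:
[[ 31, -68,  24],
 [ 24, -72,  32],
 [ 15, -26,   6],
 [  5, -22,  14]]
Now row reduce the product.
R2 ← R2 − (24/31)·R1: [0, -600/31, 416/31]
R3 ← R3 − (15/31)·R1: [0, 214/31, -174/31]
R4 ← R4 − (5/31)·R1: [0, -342/31, 314/31]
R3 ← R3 + (107/300)·R2: [0, 0, -62/75]
R4 ← R4 − (57/100)·R2: [0, 0, 62/25]
R4 ← R4 + (3)·R3: [0, 0, 0]
3 nonzero rows, so rank(TM) = 3.

3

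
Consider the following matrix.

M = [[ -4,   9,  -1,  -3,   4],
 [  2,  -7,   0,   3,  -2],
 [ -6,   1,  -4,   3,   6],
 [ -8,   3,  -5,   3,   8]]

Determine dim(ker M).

Row reduce to echelon form.
R2 ← R2 + (1/2)·R1: [0, -5/2, -1/2, 3/2, 0]
R3 ← R3 − (3/2)·R1: [0, -25/2, -5/2, 15/2, 0]
R4 ← R4 − (2)·R1: [0, -15, -3, 9, 0]
R3 ← R3 − (5)·R2: [0, 0, 0, 0, 0]
R4 ← R4 − (6)·R2: [0, 0, 0, 0, 0]
2 nonzero rows, so rank(M) = 2.
M has 5 columns; by rank–nullity, nullity = 5 − 2 = 3.

3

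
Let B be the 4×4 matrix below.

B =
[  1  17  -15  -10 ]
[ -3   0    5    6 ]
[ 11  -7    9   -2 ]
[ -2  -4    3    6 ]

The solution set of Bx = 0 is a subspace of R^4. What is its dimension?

0

Row reduce to echelon form.
R2 ← R2 + (3)·R1: [0, 51, -40, -24]
R3 ← R3 − (11)·R1: [0, -194, 174, 108]
R4 ← R4 + (2)·R1: [0, 30, -27, -14]
R3 ← R3 + (194/51)·R2: [0, 0, 1114/51, 284/17]
R4 ← R4 − (10/17)·R2: [0, 0, -59/17, 2/17]
R4 ← R4 + (177/1114)·R3: [0, 0, 0, 1544/557]
4 nonzero rows, so rank(B) = 4.
B has 4 columns; by rank–nullity, nullity = 4 − 4 = 0.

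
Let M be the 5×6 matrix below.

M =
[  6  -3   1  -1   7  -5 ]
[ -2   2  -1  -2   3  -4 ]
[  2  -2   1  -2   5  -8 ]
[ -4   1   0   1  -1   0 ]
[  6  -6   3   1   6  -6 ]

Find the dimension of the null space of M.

Row reduce to echelon form.
R2 ← R2 + (1/3)·R1: [0, 1, -2/3, -7/3, 16/3, -17/3]
R3 ← R3 − (1/3)·R1: [0, -1, 2/3, -5/3, 8/3, -19/3]
R4 ← R4 + (2/3)·R1: [0, -1, 2/3, 1/3, 11/3, -10/3]
R5 ← R5 − R1: [0, -3, 2, 2, -1, -1]
R3 ← R3 + R2: [0, 0, 0, -4, 8, -12]
R4 ← R4 + R2: [0, 0, 0, -2, 9, -9]
R5 ← R5 + (3)·R2: [0, 0, 0, -5, 15, -18]
R4 ← R4 − (1/2)·R3: [0, 0, 0, 0, 5, -3]
R5 ← R5 − (5/4)·R3: [0, 0, 0, 0, 5, -3]
R5 ← R5 − R4: [0, 0, 0, 0, 0, 0]
4 nonzero rows, so rank(M) = 4.
M has 6 columns; by rank–nullity, nullity = 6 − 4 = 2.

2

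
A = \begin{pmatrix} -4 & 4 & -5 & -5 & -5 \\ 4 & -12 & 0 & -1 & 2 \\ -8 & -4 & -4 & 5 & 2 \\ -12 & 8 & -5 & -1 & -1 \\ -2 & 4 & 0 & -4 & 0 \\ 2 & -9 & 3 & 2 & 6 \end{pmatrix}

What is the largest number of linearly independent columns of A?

Row reduce to echelon form.
R2 ← R2 + R1: [0, -8, -5, -6, -3]
R3 ← R3 − (2)·R1: [0, -12, 6, 15, 12]
R4 ← R4 − (3)·R1: [0, -4, 10, 14, 14]
R5 ← R5 − (1/2)·R1: [0, 2, 5/2, -3/2, 5/2]
R6 ← R6 + (1/2)·R1: [0, -7, 1/2, -1/2, 7/2]
R3 ← R3 − (3/2)·R2: [0, 0, 27/2, 24, 33/2]
R4 ← R4 − (1/2)·R2: [0, 0, 25/2, 17, 31/2]
R5 ← R5 + (1/4)·R2: [0, 0, 5/4, -3, 7/4]
R6 ← R6 − (7/8)·R2: [0, 0, 39/8, 19/4, 49/8]
R4 ← R4 − (25/27)·R3: [0, 0, 0, -47/9, 2/9]
R5 ← R5 − (5/54)·R3: [0, 0, 0, -47/9, 2/9]
R6 ← R6 − (13/36)·R3: [0, 0, 0, -47/12, 1/6]
R5 ← R5 − R4: [0, 0, 0, 0, 0]
R6 ← R6 − (3/4)·R4: [0, 0, 0, 0, 0]
Echelon form has 4 nonzero rows, so rank(A) = 4.
The rank gives the maximum number of linearly independent columns: 4.

4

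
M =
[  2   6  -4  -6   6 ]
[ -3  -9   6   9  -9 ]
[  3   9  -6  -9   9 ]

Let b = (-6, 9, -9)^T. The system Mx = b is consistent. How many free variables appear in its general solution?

Row reduce the augmented matrix [M | b].
R2 ← R2 + (3/2)·R1: [0, 0, 0, 0, 0, 0]
R3 ← R3 − (3/2)·R1: [0, 0, 0, 0, 0, 0]
The echelon form has 1 nonzero rows, and every pivot lies in the first 5 columns, so rank(M) = rank([M|b]) = 1.
The system is consistent.
Free variables = (unknowns) − (rank) = 5 − 1 = 4.

4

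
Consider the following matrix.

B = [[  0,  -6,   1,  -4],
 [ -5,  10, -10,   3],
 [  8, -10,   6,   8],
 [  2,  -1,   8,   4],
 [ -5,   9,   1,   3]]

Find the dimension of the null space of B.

Row reduce to echelon form.
Swap R1 ↔ R2
R3 ← R3 + (8/5)·R1: [0, 6, -10, 64/5]
R4 ← R4 + (2/5)·R1: [0, 3, 4, 26/5]
R5 ← R5 − R1: [0, -1, 11, 0]
R3 ← R3 + R2: [0, 0, -9, 44/5]
R4 ← R4 + (1/2)·R2: [0, 0, 9/2, 16/5]
R5 ← R5 − (1/6)·R2: [0, 0, 65/6, 2/3]
R4 ← R4 + (1/2)·R3: [0, 0, 0, 38/5]
R5 ← R5 + (65/54)·R3: [0, 0, 0, 304/27]
R5 ← R5 − (40/27)·R4: [0, 0, 0, 0]
4 nonzero rows, so rank(B) = 4.
B has 4 columns; by rank–nullity, nullity = 4 − 4 = 0.

0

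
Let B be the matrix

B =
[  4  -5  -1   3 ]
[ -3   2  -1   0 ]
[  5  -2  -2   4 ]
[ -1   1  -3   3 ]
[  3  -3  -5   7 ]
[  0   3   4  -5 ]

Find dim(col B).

Row reduce to echelon form.
R2 ← R2 + (3/4)·R1: [0, -7/4, -7/4, 9/4]
R3 ← R3 − (5/4)·R1: [0, 17/4, -3/4, 1/4]
R4 ← R4 + (1/4)·R1: [0, -1/4, -13/4, 15/4]
R5 ← R5 − (3/4)·R1: [0, 3/4, -17/4, 19/4]
R3 ← R3 + (17/7)·R2: [0, 0, -5, 40/7]
R4 ← R4 − (1/7)·R2: [0, 0, -3, 24/7]
R5 ← R5 + (3/7)·R2: [0, 0, -5, 40/7]
R6 ← R6 + (12/7)·R2: [0, 0, 1, -8/7]
R4 ← R4 − (3/5)·R3: [0, 0, 0, 0]
R5 ← R5 − R3: [0, 0, 0, 0]
R6 ← R6 + (1/5)·R3: [0, 0, 0, 0]
Echelon form has 3 nonzero rows, so rank(B) = 3.
The column space has dimension equal to the rank: 3.

3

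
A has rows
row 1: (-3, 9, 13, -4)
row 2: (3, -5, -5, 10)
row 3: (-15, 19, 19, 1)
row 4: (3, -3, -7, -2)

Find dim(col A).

4

Row reduce to echelon form.
R2 ← R2 + R1: [0, 4, 8, 6]
R3 ← R3 − (5)·R1: [0, -26, -46, 21]
R4 ← R4 + R1: [0, 6, 6, -6]
R3 ← R3 + (13/2)·R2: [0, 0, 6, 60]
R4 ← R4 − (3/2)·R2: [0, 0, -6, -15]
R4 ← R4 + R3: [0, 0, 0, 45]
Echelon form has 4 nonzero rows, so rank(A) = 4.
The column space has dimension equal to the rank: 4.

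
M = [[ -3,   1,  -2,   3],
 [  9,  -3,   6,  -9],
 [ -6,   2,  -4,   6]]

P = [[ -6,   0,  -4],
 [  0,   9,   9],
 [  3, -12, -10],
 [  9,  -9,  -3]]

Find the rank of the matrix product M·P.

1

First compute MP:
[[ 39,   6,  32],
 [-117, -18, -96],
 [ 78,  12,  64]]
Now row reduce the product.
R2 ← R2 + (3)·R1: [0, 0, 0]
R3 ← R3 − (2)·R1: [0, 0, 0]
1 nonzero row, so rank(MP) = 1.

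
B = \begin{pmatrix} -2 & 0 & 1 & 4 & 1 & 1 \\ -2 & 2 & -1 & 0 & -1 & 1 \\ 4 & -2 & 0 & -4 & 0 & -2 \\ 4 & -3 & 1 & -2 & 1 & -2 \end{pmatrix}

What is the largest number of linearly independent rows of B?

2

Row reduce to echelon form.
R2 ← R2 − R1: [0, 2, -2, -4, -2, 0]
R3 ← R3 + (2)·R1: [0, -2, 2, 4, 2, 0]
R4 ← R4 + (2)·R1: [0, -3, 3, 6, 3, 0]
R3 ← R3 + R2: [0, 0, 0, 0, 0, 0]
R4 ← R4 + (3/2)·R2: [0, 0, 0, 0, 0, 0]
Echelon form has 2 nonzero rows, so rank(B) = 2.
The rank gives the maximum number of linearly independent rows: 2.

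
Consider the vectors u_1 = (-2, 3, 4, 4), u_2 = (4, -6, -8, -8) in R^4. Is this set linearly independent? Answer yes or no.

no

Form the matrix with these vectors as rows and row reduce.
R2 ← R2 + (2)·R1: [0, 0, 0, 0]
1 nonzero row, so the 2 vectors span a space of dimension 1.
Since 1 < 2, the vectors are linearly dependent.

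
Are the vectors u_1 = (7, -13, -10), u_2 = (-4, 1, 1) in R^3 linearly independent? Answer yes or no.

Form the matrix with these vectors as rows and row reduce.
R2 ← R2 + (4/7)·R1: [0, -45/7, -33/7]
2 nonzero rows, so the 2 vectors span a space of dimension 2.
Since 2 = 2, the vectors are linearly independent.

yes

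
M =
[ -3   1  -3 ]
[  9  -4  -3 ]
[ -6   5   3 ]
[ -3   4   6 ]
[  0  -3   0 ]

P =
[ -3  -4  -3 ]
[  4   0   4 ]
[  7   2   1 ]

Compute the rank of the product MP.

First compute MP:
[[ -8,   6,  10],
 [-64, -42, -46],
 [ 59,  30,  41],
 [ 67,  24,  31],
 [-12,   0, -12]]
Now row reduce the product.
R2 ← R2 − (8)·R1: [0, -90, -126]
R3 ← R3 + (59/8)·R1: [0, 297/4, 459/4]
R4 ← R4 + (67/8)·R1: [0, 297/4, 459/4]
R5 ← R5 − (3/2)·R1: [0, -9, -27]
R3 ← R3 + (33/40)·R2: [0, 0, 54/5]
R4 ← R4 + (33/40)·R2: [0, 0, 54/5]
R5 ← R5 − (1/10)·R2: [0, 0, -72/5]
R4 ← R4 − R3: [0, 0, 0]
R5 ← R5 + (4/3)·R3: [0, 0, 0]
3 nonzero rows, so rank(MP) = 3.

3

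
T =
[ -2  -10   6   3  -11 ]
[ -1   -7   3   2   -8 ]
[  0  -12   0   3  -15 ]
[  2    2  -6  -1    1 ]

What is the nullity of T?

Row reduce to echelon form.
R2 ← R2 − (1/2)·R1: [0, -2, 0, 1/2, -5/2]
R4 ← R4 + R1: [0, -8, 0, 2, -10]
R3 ← R3 − (6)·R2: [0, 0, 0, 0, 0]
R4 ← R4 − (4)·R2: [0, 0, 0, 0, 0]
2 nonzero rows, so rank(T) = 2.
T has 5 columns; by rank–nullity, nullity = 5 − 2 = 3.

3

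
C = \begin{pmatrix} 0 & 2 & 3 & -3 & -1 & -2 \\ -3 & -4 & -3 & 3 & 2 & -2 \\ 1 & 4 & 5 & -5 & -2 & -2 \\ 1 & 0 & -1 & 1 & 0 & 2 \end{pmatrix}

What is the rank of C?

2

Row reduce to echelon form.
Swap R1 ↔ R2
R3 ← R3 + (1/3)·R1: [0, 8/3, 4, -4, -4/3, -8/3]
R4 ← R4 + (1/3)·R1: [0, -4/3, -2, 2, 2/3, 4/3]
R3 ← R3 − (4/3)·R2: [0, 0, 0, 0, 0, 0]
R4 ← R4 + (2/3)·R2: [0, 0, 0, 0, 0, 0]
Echelon form has 2 nonzero rows, so rank(C) = 2.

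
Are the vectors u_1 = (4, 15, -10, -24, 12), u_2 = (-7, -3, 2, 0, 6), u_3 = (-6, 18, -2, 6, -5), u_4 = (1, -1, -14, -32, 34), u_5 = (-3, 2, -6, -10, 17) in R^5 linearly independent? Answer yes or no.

Form the matrix with these vectors as rows and row reduce.
R2 ← R2 + (7/4)·R1: [0, 93/4, -31/2, -42, 27]
R3 ← R3 + (3/2)·R1: [0, 81/2, -17, -30, 13]
R4 ← R4 − (1/4)·R1: [0, -19/4, -23/2, -26, 31]
R5 ← R5 + (3/4)·R1: [0, 53/4, -27/2, -28, 26]
R3 ← R3 − (54/31)·R2: [0, 0, 10, 1338/31, -1055/31]
R4 ← R4 + (19/93)·R2: [0, 0, -44/3, -1072/31, 1132/31]
R5 ← R5 − (53/93)·R2: [0, 0, -14/3, -126/31, 329/31]
R4 ← R4 + (22/15)·R3: [0, 0, 0, 4452/155, -1246/93]
R5 ← R5 + (7/15)·R3: [0, 0, 0, 2492/155, -490/93]
R5 ← R5 − (89/159)·R4: [0, 0, 0, 0, 1064/477]
5 nonzero rows, so the 5 vectors span a space of dimension 5.
Since 5 = 5, the vectors are linearly independent.

yes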